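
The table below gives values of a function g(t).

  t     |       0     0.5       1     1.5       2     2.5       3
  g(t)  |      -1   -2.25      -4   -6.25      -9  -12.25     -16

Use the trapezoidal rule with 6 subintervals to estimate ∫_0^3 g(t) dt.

Δt = 0.5.
T_6 = (0.5/2)·[(-1) + 2·(-2.25) + 2·(-4) + 2·(-6.25) + 2·(-9) + 2·(-12.25) + (-16)] = -21.125.

-21.125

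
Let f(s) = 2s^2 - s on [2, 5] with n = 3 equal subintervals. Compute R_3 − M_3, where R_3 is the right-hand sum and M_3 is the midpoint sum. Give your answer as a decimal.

21

R_3 = 88.
M_3 = 67.
R_3 − M_3 = 21.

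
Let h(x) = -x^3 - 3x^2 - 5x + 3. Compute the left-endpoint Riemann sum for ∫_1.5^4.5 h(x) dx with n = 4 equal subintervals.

Δx = (4.5 − 1.5)/4 = 0.75.
Left endpoints: 1.5, 2.25, 3, 3.75.
h(1.5) = -14.625, h(2.25) = -34.828125, h(3) = -66, h(3.75) = -110.671875.
Sum = Δx · [h(1.5) + h(2.25) + h(3) + h(3.75)].
Sum = -169.59375.

-169.59375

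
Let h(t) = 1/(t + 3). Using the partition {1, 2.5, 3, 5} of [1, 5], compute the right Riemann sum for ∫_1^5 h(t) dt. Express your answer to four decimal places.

0.6061

Subinterval widths: 1.5, 0.5, 2.
Right endpoints: 2.5, 3, 5.
h(2.5) = 2/11, h(3) = 1/6, h(5) = 0.125.
Sum = Σ Δt_i · h(t_i).
Sum ≈ 0.6061.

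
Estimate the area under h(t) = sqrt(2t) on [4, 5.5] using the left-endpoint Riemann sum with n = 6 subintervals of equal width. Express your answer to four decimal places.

4.5572

Δt = (5.5 − 4)/6 = 0.25.
Left endpoints: 4, 4.25, 4.5, 4.75, 5, 5.25.
h(4) ≈ 2.8284, h(4.25) ≈ 2.9155, h(4.5) ≈ 3.0000, h(4.75) ≈ 3.0822, h(5) ≈ 3.1623, h(5.25) ≈ 3.2404.
Sum = Δt · [h(4) + h(4.25) + h(4.5) + ...].
Sum ≈ 4.5572.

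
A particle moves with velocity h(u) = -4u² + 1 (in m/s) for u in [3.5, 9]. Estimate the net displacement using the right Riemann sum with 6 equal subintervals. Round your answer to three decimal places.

-1038.456

Δu = (9 − 3.5)/6 = 11/12.
Right endpoints: 53/12, 16/3, 6.25, 43/6, 97/12, 9.
h(53/12) = -2773/36, h(16/3) = -1015/9, h(6.25) = -155.25, h(43/6) = -1840/9, h(97/12) = -9373/36, h(9) = -323.
Sum = Δu · [h(53/12) + h(16/3) + h(6.25) + ...].
Sum ≈ -1038.456.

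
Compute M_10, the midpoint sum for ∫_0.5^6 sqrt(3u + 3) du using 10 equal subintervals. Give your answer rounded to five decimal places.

19.26879

Δu = (6 − 0.5)/10 = 0.55.
Midpoints: 0.775, 1.325, 1.875, 2.425, 2.975, 3.525, 4.075, 4.625, 5.175, 5.725.
f(0.775) ≈ 2.30760, f(1.325) ≈ 2.64102, f(1.875) ≈ 2.93684, f(2.425) ≈ 3.20546, f(2.975) ≈ 3.45326, f(3.525) ≈ 3.68443, f(4.075) ≈ 3.90192, f(4.625) ≈ 4.10792, f(5.175) ≈ 4.30407, f(5.725) ≈ 4.49166.
Sum = Δu · [f(0.775) + f(1.325) + f(1.875) + ...].
Sum ≈ 19.26879.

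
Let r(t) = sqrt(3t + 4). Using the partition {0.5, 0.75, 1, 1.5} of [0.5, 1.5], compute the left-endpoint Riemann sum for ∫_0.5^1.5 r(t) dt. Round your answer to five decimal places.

2.53418

Subinterval widths: 0.25, 0.25, 0.5.
Left endpoints: 0.5, 0.75, 1.
r(0.5) ≈ 2.34521, r(0.75) ≈ 2.50000, r(1) ≈ 2.64575.
Sum = Σ Δt_i · r(t_i).
Sum ≈ 2.53418.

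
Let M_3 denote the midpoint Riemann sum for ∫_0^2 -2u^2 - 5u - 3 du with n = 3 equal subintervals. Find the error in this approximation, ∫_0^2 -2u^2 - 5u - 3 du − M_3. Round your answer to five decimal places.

Exact integral: ∫_0^2 f(u) du ≈ -21.3333333.
M_3 ≈ -21.1851852.
Error ≈ -21.3333333 − (-21.1851852) ≈ -0.14815.

-0.14815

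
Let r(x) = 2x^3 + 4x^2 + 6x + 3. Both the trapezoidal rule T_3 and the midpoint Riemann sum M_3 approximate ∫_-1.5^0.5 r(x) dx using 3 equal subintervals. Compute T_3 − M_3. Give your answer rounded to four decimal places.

0.2222

T_3 ≈ 2.314815.
M_3 ≈ 2.092593.
T_3 − M_3 ≈ 0.2222.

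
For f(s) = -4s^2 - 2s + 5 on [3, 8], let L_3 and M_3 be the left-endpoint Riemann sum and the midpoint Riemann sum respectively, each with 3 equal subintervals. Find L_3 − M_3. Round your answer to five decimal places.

L_3 ≈ -494.2592593.
M_3 ≈ -672.0370370.
L_3 − M_3 ≈ 177.77778.

177.77778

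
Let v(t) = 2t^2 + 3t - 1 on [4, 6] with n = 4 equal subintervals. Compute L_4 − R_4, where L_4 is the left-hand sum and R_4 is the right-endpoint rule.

L_4 = 118.
R_4 = 141.
L_4 − R_4 = -23.

-23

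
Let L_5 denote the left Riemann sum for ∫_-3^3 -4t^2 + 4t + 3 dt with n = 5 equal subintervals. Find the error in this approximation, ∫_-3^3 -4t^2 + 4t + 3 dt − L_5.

Exact integral: ∫_-3^3 f(t) dt = -54.
L_5 = -74.16.
Error = -54 − (-74.16) = 20.16.

20.16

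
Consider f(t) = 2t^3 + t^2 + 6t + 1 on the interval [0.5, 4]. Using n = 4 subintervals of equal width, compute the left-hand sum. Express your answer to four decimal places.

134.5176

Δt = (4 − 0.5)/4 = 0.875.
Left endpoints: 0.5, 1.375, 2.25, 3.125.
f(0.5) = 4.5, f(1.375) = 16.33984375, f(2.25) = 42.34375, f(3.125) = 90.55078125.
Sum = Δt · [f(0.5) + f(1.375) + f(2.25) + f(3.125)].
Sum ≈ 134.5176.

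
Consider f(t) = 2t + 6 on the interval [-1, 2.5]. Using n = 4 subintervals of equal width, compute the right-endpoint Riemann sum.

Δt = (2.5 − (-1))/4 = 0.875.
Right endpoints: -0.125, 0.75, 1.625, 2.5.
f(-0.125) = 5.75, f(0.75) = 7.5, f(1.625) = 9.25, f(2.5) = 11.
Sum = Δt · [f(-0.125) + f(0.75) + f(1.625) + f(2.5)].
Sum = 29.3125.

29.3125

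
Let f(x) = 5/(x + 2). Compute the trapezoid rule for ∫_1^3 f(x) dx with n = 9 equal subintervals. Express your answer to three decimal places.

Δx = (3 − 1)/9 = 2/9.
f(1) = 5/3, f(11/9) = 45/29, f(13/9) = 45/31, f(5/3) = 15/11, f(17/9) = 9/7, f(19/9) = 45/37, f(7/3) = 15/13, f(23/9) = 45/41, f(25/9) = 45/43, f(3) = 1.
T_9 = (Δx/2)·[f(x_0) + 2f(x_1) + ... + 2f(x_{8}) + f(x_9)].
Sum ≈ 2.556.

2.556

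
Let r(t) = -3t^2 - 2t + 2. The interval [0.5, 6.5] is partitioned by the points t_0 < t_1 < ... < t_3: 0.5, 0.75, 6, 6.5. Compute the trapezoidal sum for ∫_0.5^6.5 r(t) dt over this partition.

Subinterval widths: 0.25, 5.25, 0.5.
r(0.5) = 0.25, r(0.75) = -1.1875, r(6) = -118, r(6.5) = -137.75.
On each subinterval the trapezoid contributes (Δt_i/2)·[r(t_{i-1}) + r(t_i)].
Sum = -376.921875.

-376.921875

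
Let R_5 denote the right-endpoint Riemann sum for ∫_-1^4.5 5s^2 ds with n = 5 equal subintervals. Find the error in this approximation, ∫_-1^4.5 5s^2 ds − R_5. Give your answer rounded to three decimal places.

Exact integral: ∫_-1^4.5 f(s) ds ≈ 153.54167.
R_5 = 212.025.
Error ≈ 153.54167 − 212.025 ≈ -58.483.

-58.483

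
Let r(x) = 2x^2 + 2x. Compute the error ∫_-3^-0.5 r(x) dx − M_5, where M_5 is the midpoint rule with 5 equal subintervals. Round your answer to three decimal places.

Exact integral: ∫_-3^-0.5 r(x) dx ≈ 9.16667.
M_5 = 9.0625.
Error ≈ 9.16667 − 9.0625 ≈ 0.104.

0.104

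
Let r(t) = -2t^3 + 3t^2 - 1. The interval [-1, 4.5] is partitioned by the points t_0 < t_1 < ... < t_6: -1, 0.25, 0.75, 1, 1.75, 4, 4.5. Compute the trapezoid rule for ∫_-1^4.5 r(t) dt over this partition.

-144.09375

Subinterval widths: 1.25, 0.5, 0.25, 0.75, 2.25, 0.5.
r(-1) = 4, r(0.25) = -0.84375, r(0.75) = -0.15625, r(1) = 0, r(1.75) = -2.53125, r(4) = -81, r(4.5) = -122.5.
On each subinterval the trapezoid contributes (Δt_i/2)·[r(t_{i-1}) + r(t_i)].
Sum = -144.09375.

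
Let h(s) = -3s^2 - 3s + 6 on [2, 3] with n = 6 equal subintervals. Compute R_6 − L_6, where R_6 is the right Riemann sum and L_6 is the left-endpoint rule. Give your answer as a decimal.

R_6 ≈ -22.0138889.
L_6 ≈ -19.0138889.
R_6 − L_6 = -3.

-3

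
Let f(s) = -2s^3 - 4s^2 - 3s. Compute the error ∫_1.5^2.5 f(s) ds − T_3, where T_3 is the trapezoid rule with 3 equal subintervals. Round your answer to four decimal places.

0.2963

Exact integral: ∫_1.5^2.5 f(s) ds ≈ -39.333333.
T_3 ≈ -39.629630.
Error ≈ -39.333333 − (-39.629630) ≈ 0.2963.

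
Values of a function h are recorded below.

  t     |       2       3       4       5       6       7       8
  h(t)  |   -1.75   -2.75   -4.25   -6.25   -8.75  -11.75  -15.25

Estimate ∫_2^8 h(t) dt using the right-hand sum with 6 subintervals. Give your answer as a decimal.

Δt = 1.
Sum = 1·[(-2.75) + (-4.25) + (-6.25) + (-8.75) + (-11.75) + (-15.25)] = -49.

-49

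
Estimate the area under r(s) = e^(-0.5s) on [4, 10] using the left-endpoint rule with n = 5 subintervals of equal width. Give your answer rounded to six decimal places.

Δs = (10 − 4)/5 = 1.2.
Left endpoints: 4, 5.2, 6.4, 7.6, 8.8.
r(4) ≈ 0.135335, r(5.2) ≈ 0.074274, r(6.4) ≈ 0.040762, r(7.6) ≈ 0.022371, r(8.8) ≈ 0.012277.
Sum = Δs · [r(4) + r(5.2) + r(6.4) + r(7.6) + r(8.8)].
Sum ≈ 0.342023.

0.342023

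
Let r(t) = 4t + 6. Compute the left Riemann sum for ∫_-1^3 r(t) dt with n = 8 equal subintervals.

36

Δt = (3 − (-1))/8 = 0.5.
Left endpoints: -1, -0.5, 0, 0.5, 1, 1.5, 2, 2.5.
r(-1) = 2, r(-0.5) = 4, r(0) = 6, r(0.5) = 8, r(1) = 10, r(1.5) = 12, r(2) = 14, r(2.5) = 16.
Sum = Δt · [r(-1) + r(-0.5) + r(0) + ...].
Sum = 36.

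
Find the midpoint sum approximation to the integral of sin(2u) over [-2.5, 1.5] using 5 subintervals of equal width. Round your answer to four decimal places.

Δu = (1.5 − (-2.5))/5 = 0.8.
Midpoints: -2.1, -1.3, -0.5, 0.3, 1.1.
f(-2.1) ≈ 0.8716, f(-1.3) ≈ -0.5155, f(-0.5) ≈ -0.8415, f(0.3) ≈ 0.5646, f(1.1) ≈ 0.8085.
Sum = Δu · [f(-2.1) + f(-1.3) + f(-0.5) + f(0.3) + f(1.1)].
Sum ≈ 0.7102.

0.7102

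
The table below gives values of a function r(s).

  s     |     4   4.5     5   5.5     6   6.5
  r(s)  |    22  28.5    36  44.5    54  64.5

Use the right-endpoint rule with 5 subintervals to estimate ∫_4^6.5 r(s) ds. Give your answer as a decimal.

113.75

Δs = 0.5.
Sum = 0.5·[28.5 + 36 + 44.5 + 54 + 64.5] = 113.75.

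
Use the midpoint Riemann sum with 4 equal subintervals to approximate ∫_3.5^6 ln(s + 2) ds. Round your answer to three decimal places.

Δs = (6 − 3.5)/4 = 0.625.
Midpoints: 3.8125, 4.4375, 5.0625, 5.6875.
f(3.8125) ≈ 1.760, f(4.4375) ≈ 1.862, f(5.0625) ≈ 1.955, f(5.6875) ≈ 2.040.
Sum = Δs · [f(3.8125) + f(4.4375) + f(5.0625) + f(5.6875)].
Sum ≈ 4.760.

4.760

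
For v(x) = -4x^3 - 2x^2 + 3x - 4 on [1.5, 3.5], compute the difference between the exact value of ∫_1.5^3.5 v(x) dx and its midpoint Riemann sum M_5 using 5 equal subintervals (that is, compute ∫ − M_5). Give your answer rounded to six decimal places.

-0.853333

Exact integral: ∫_1.5^3.5 v(x) dx ≈ -164.33333333.
M_5 = -163.48.
Error ≈ -164.33333333 − (-163.48) ≈ -0.853333.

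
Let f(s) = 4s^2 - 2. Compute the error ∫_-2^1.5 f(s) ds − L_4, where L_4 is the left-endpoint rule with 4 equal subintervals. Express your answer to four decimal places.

-4.8490

Exact integral: ∫_-2^1.5 f(s) ds ≈ 8.166667.
L_4 = 13.015625.
Error ≈ 8.166667 − 13.015625 ≈ -4.8490.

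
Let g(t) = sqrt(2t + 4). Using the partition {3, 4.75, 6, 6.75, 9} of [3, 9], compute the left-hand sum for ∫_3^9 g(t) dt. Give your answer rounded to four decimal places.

Subinterval widths: 1.75, 1.25, 0.75, 2.25.
Left endpoints: 3, 4.75, 6, 6.75.
g(3) ≈ 3.1623, g(4.75) ≈ 3.6742, g(6) ≈ 4.0000, g(6.75) ≈ 4.1833.
Sum = Σ Δt_i · g(t_i).
Sum ≈ 22.5392.

22.5392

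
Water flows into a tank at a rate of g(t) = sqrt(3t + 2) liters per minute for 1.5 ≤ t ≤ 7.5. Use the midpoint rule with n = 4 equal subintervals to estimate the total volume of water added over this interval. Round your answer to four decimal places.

23.2922

Δt = (7.5 − 1.5)/4 = 1.5.
Midpoints: 2.25, 3.75, 5.25, 6.75.
g(2.25) ≈ 2.9580, g(3.75) ≈ 3.6401, g(5.25) ≈ 4.2131, g(6.75) ≈ 4.7170.
Sum = Δt · [g(2.25) + g(3.75) + g(5.25) + g(6.75)].
Sum ≈ 23.2922.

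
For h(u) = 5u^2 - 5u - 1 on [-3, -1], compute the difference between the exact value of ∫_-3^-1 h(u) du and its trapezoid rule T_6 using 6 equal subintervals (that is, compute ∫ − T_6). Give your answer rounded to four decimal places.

Exact integral: ∫_-3^-1 h(u) du ≈ 61.333333.
T_6 ≈ 61.518519.
Error ≈ 61.333333 − 61.518519 ≈ -0.1852.

-0.1852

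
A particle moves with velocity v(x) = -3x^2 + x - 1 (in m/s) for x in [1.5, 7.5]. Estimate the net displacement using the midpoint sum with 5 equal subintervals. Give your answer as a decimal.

Δx = (7.5 − 1.5)/5 = 1.2.
Midpoints: 2.1, 3.3, 4.5, 5.7, 6.9.
v(2.1) = -12.13, v(3.3) = -30.37, v(4.5) = -57.25, v(5.7) = -92.77, v(6.9) = -136.93.
Sum = Δx · [v(2.1) + v(3.3) + v(4.5) + v(5.7) + v(6.9)].
Sum = -395.34.

-395.34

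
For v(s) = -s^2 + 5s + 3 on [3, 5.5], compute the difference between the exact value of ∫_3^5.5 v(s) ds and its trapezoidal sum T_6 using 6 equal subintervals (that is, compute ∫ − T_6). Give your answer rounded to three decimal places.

0.072

Exact integral: ∫_3^5.5 v(s) ds ≈ 14.16667.
T_6 ≈ 14.09433.
Error ≈ 14.16667 − 14.09433 ≈ 0.072.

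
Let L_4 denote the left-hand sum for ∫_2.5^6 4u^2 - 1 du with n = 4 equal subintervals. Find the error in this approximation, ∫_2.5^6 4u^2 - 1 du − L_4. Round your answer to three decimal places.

Exact integral: ∫_2.5^6 f(u) du ≈ 263.66667.
L_4 = 213.390625.
Error ≈ 263.66667 − 213.390625 ≈ 50.276.

50.276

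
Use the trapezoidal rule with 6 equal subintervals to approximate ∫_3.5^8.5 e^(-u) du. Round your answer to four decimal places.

0.0317

Δu = (8.5 − 3.5)/6 = 5/6.
f(3.5) ≈ 0.0302, f(13/3) ≈ 0.0131, f(31/6) ≈ 0.0057, f(6) ≈ 0.0025, f(41/6) ≈ 0.0011, f(23/3) ≈ 0.0005, f(8.5) ≈ 0.0002.
T_6 = (Δu/2)·[f(u_0) + 2f(u_1) + ... + 2f(u_{5}) + f(u_6)].
Sum ≈ 0.0317.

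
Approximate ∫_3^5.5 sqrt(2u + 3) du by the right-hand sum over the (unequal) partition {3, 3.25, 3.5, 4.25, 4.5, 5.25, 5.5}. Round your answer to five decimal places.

8.66161

Subinterval widths: 0.25, 0.25, 0.75, 0.25, 0.75, 0.25.
Right endpoints: 3.25, 3.5, 4.25, 4.5, 5.25, 5.5.
f(3.25) ≈ 3.08221, f(3.5) ≈ 3.16228, f(4.25) ≈ 3.39116, f(4.5) ≈ 3.46410, f(5.25) ≈ 3.67423, f(5.5) ≈ 3.74166.
Sum = Σ Δu_i · f(u_i).
Sum ≈ 8.66161.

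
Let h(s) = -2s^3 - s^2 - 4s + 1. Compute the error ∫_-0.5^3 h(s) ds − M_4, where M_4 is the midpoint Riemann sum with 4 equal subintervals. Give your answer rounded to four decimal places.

-1.8981

Exact integral: ∫_-0.5^3 h(s) ds ≈ -63.510417.
M_4 ≈ -61.612305.
Error ≈ -63.510417 − (-61.612305) ≈ -1.8981.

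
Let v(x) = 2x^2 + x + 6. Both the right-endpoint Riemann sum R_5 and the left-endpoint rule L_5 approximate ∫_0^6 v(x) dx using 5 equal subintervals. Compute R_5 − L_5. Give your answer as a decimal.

R_5 = 247.68.
L_5 = 154.08.
R_5 − L_5 = 93.6.

93.6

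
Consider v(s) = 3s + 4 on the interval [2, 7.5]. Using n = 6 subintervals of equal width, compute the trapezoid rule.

Δs = (7.5 − 2)/6 = 11/12.
v(2) = 10, v(35/12) = 12.75, v(23/6) = 15.5, v(4.75) = 18.25, v(17/3) = 21, v(79/12) = 23.75, v(7.5) = 26.5.
T_6 = (Δs/2)·[v(s_0) + 2v(s_1) + ... + 2v(s_{5}) + v(s_6)].
Sum = 100.375.

100.375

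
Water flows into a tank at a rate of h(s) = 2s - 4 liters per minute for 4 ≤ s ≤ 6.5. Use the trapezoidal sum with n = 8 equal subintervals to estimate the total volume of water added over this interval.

Δs = (6.5 − 4)/8 = 0.3125.
h(4) = 4, h(4.3125) = 4.625, h(4.625) = 5.25, h(4.9375) = 5.875, h(5.25) = 6.5, h(5.5625) = 7.125, h(5.875) = 7.75, h(6.1875) = 8.375, h(6.5) = 9.
T_8 = (Δs/2)·[h(s_0) + 2h(s_1) + ... + 2h(s_{7}) + h(s_8)].
Sum = 16.25.

16.25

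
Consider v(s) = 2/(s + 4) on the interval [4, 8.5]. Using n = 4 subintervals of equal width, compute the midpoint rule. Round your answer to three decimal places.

Δs = (8.5 − 4)/4 = 1.125.
Midpoints: 4.5625, 5.6875, 6.8125, 7.9375.
v(4.5625) = 32/137, v(5.6875) = 32/155, v(6.8125) = 32/173, v(7.9375) = 32/191.
Sum = Δs · [v(4.5625) + v(5.6875) + v(6.8125) + v(7.9375)].
Sum ≈ 0.892.

0.892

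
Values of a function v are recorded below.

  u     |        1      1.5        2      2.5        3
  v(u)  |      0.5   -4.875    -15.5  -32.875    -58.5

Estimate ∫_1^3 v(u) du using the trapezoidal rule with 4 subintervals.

Δu = 0.5.
T_4 = (0.5/2)·[0.5 + 2·(-4.875) + 2·(-15.5) + 2·(-32.875) + (-58.5)] = -41.125.

-41.125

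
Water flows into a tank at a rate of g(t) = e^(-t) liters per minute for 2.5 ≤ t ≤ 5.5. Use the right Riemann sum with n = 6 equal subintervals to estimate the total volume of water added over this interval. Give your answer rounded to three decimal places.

0.060

Δt = (5.5 − 2.5)/6 = 0.5.
Right endpoints: 3, 3.5, 4, 4.5, 5, 5.5.
g(3) ≈ 0.050, g(3.5) ≈ 0.030, g(4) ≈ 0.018, g(4.5) ≈ 0.011, g(5) ≈ 0.007, g(5.5) ≈ 0.004.
Sum = Δt · [g(3) + g(3.5) + g(4) + ...].
Sum ≈ 0.060.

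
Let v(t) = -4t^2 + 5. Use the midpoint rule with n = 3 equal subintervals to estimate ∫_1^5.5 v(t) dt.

-194.625

Δt = (5.5 − 1)/3 = 1.5.
Midpoints: 1.75, 3.25, 4.75.
v(1.75) = -7.25, v(3.25) = -37.25, v(4.75) = -85.25.
Sum = Δt · [v(1.75) + v(3.25) + v(4.75)].
Sum = -194.625.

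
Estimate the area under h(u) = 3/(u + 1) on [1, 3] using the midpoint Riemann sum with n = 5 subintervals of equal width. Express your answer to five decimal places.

2.07572

Δu = (3 − 1)/5 = 0.4.
Midpoints: 1.2, 1.6, 2, 2.4, 2.8.
h(1.2) = 15/11, h(1.6) = 15/13, h(2) = 1, h(2.4) = 15/17, h(2.8) = 15/19.
Sum = Δu · [h(1.2) + h(1.6) + h(2) + h(2.4) + h(2.8)].
Sum ≈ 2.07572.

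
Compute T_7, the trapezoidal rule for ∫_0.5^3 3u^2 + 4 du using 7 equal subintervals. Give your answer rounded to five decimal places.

Δu = (3 − 0.5)/7 = 5/14.
f(0.5) = 4.75, f(6/7) = 304/49, f(17/14) = 1651/196, f(11/7) = 559/49, f(27/14) = 2971/196, f(16/7) = 964/49, f(37/14) = 4891/196, f(3) = 31.
T_7 = (Δu/2)·[f(u_0) + 2f(u_1) + ... + 2f(u_{6}) + f(u_7)].
Sum ≈ 37.03444.

37.03444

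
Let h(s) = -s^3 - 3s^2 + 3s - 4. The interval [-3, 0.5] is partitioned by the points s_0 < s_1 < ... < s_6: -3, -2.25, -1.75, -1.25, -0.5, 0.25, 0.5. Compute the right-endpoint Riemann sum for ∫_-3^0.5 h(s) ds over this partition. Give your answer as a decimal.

-30.71875

Subinterval widths: 0.75, 0.5, 0.5, 0.75, 0.75, 0.25.
Right endpoints: -2.25, -1.75, -1.25, -0.5, 0.25, 0.5.
h(-2.25) = -14.546875, h(-1.75) = -13.078125, h(-1.25) = -10.484375, h(-0.5) = -6.125, h(0.25) = -3.453125, h(0.5) = -3.375.
Sum = Σ Δs_i · h(s_i).
Sum = -30.71875.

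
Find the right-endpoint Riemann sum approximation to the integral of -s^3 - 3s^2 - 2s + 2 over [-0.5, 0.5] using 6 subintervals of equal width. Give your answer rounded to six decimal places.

Δs = (0.5 − (-0.5))/6 = 1/6.
Right endpoints: -1/3, -1/6, 0, 1/6, 1/3, 0.5.
f(-1/3) = 64/27, f(-1/6) = 487/216, f(0) = 2, f(1/6) = 341/216, f(1/3) = 26/27, f(0.5) = 0.125.
Sum = Δs · [f(-1/3) + f(-1/6) + f(0) + ...].
Sum ≈ 1.548611.

1.548611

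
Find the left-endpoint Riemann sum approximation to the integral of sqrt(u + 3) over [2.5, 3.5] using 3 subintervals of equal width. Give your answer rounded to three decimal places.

2.415

Δu = (3.5 − 2.5)/3 = 1/3.
Left endpoints: 2.5, 17/6, 19/6.
f(2.5) ≈ 2.345, f(17/6) ≈ 2.415, f(19/6) ≈ 2.483.
Sum = Δu · [f(2.5) + f(17/6) + f(19/6)].
Sum ≈ 2.415.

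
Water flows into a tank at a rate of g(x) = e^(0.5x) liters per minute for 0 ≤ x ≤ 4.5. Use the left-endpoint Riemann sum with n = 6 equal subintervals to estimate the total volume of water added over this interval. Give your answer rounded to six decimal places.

13.991037

Δx = (4.5 − 0)/6 = 0.75.
Left endpoints: 0, 0.75, 1.5, 2.25, 3, 3.75.
g(0) ≈ 1.000000, g(0.75) ≈ 1.454991, g(1.5) ≈ 2.117000, g(2.25) ≈ 3.080217, g(3) ≈ 4.481689, g(3.75) ≈ 6.520819.
Sum = Δx · [g(0) + g(0.75) + g(1.5) + ...].
Sum ≈ 13.991037.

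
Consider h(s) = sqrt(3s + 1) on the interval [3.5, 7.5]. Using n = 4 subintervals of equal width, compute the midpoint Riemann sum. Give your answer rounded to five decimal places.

Δs = (7.5 − 3.5)/4 = 1.
Midpoints: 4, 5, 6, 7.
h(4) ≈ 3.60555, h(5) ≈ 4.00000, h(6) ≈ 4.35890, h(7) ≈ 4.69042.
Sum = Δs · [h(4) + h(5) + h(6) + h(7)].
Sum ≈ 16.65487.

16.65487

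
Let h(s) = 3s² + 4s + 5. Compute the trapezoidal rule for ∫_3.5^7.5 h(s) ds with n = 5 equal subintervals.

488.28

Δs = (7.5 − 3.5)/5 = 0.8.
h(3.5) = 55.75, h(4.3) = 77.67, h(5.1) = 103.43, h(5.9) = 133.03, h(6.7) = 166.47, h(7.5) = 203.75.
T_5 = (Δs/2)·[h(s_0) + 2h(s_1) + ... + 2h(s_{4}) + h(s_5)].
Sum = 488.28.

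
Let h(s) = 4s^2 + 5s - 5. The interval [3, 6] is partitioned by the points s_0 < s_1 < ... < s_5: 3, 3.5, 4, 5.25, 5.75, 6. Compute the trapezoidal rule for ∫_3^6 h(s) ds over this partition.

Subinterval widths: 0.5, 0.5, 1.25, 0.5, 0.25.
h(3) = 46, h(3.5) = 61.5, h(4) = 79, h(5.25) = 131.5, h(5.75) = 156, h(6) = 169.
On each subinterval the trapezoid contributes (Δs_i/2)·[h(s_{i-1}) + h(s_i)].
Sum = 306.0625.

306.0625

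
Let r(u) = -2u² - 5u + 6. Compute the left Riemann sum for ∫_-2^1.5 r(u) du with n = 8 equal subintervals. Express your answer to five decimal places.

20.63086

Δu = (1.5 − (-2))/8 = 0.4375.
Left endpoints: -2, -1.5625, -1.125, -0.6875, -0.25, 0.1875, 0.625, 1.0625.
r(-2) = 8, r(-1.5625) = 8.9296875, r(-1.125) = 9.09375, r(-0.6875) = 8.4921875, r(-0.25) = 7.125, r(0.1875) = 4.9921875, r(0.625) = 2.09375, r(1.0625) = -1.5703125.
Sum = Δu · [r(-2) + r(-1.5625) + r(-1.125) + ...].
Sum ≈ 20.63086.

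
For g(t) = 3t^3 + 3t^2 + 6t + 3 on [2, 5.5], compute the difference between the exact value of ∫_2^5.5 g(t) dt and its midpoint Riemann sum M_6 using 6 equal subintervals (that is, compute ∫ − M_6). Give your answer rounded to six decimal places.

Exact integral: ∫_2^5.5 g(t) dt = 921.921875.
M_6 ≈ 918.27452257.
Error ≈ 921.921875 − 918.27452257 ≈ 3.647352.

3.647352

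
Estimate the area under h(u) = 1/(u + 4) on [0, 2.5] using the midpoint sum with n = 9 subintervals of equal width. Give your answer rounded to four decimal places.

Δu = (2.5 − 0)/9 = 5/18.
Midpoints: 5/36, 5/12, 25/36, 35/36, 1.25, 55/36, 65/36, 25/12, 85/36.
h(5/36) = 36/149, h(5/12) = 12/53, h(25/36) = 36/169, h(35/36) = 36/179, h(1.25) = 4/21, h(55/36) = 36/199, h(65/36) = 36/209, h(25/12) = 12/73, h(85/36) = 36/229.
Sum = Δu · [h(5/36) + h(5/12) + h(25/36) + ...].
Sum ≈ 0.4854.

0.4854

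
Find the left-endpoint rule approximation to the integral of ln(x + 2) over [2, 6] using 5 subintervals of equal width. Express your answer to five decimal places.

6.80644

Δx = (6 − 2)/5 = 0.8.
Left endpoints: 2, 2.8, 3.6, 4.4, 5.2.
f(2) ≈ 1.38629, f(2.8) ≈ 1.56862, f(3.6) ≈ 1.72277, f(4.4) ≈ 1.85630, f(5.2) ≈ 1.97408.
Sum = Δx · [f(2) + f(2.8) + f(3.6) + f(4.4) + f(5.2)].
Sum ≈ 6.80644.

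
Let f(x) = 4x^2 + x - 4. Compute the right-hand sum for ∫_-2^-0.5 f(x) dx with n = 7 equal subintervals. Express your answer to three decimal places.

1.224

Δx = (-0.5 − (-2))/7 = 3/14.
Right endpoints: -25/14, -11/7, -19/14, -8/7, -13/14, -5/7, -0.5.
f(-25/14) = 683/98, f(-11/7) = 211/49, f(-19/14) = 197/98, f(-8/7) = 4/49, f(-13/14) = -145/98, f(-5/7) = -131/49, f(-0.5) = -3.5.
Sum = Δx · [f(-25/14) + f(-11/7) + f(-19/14) + ...].
Sum ≈ 1.224.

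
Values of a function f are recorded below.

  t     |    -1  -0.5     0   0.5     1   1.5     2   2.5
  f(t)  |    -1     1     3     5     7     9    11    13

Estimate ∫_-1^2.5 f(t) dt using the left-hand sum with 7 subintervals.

Δt = 0.5.
Sum = 0.5·[(-1) + 1 + 3 + 5 + 7 + 9 + 11] = 17.5.

17.5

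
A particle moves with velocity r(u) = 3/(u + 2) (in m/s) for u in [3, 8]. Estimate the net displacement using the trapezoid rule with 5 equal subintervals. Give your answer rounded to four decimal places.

2.0869

Δu = (8 − 3)/5 = 1.
r(3) = 0.6, r(4) = 0.5, r(5) = 3/7, r(6) = 0.375, r(7) = 1/3, r(8) = 0.3.
T_5 = (Δu/2)·[r(u_0) + 2r(u_1) + ... + 2r(u_{4}) + r(u_5)].
Sum ≈ 2.0869.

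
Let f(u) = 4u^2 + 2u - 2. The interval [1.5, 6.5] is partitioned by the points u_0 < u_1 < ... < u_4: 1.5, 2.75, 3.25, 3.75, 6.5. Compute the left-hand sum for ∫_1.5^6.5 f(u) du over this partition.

Subinterval widths: 1.25, 0.5, 0.5, 2.75.
Left endpoints: 1.5, 2.75, 3.25, 3.75.
f(1.5) = 10, f(2.75) = 33.75, f(3.25) = 46.75, f(3.75) = 61.75.
Sum = Σ Δu_i · f(u_i).
Sum = 222.5625.

222.5625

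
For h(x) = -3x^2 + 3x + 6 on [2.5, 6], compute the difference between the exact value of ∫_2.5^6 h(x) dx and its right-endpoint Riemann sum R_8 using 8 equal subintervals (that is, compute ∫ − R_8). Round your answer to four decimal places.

17.5615

Exact integral: ∫_2.5^6 h(x) dx = -134.75.
R_8 ≈ -152.311523.
Error ≈ -134.75 − (-152.311523) ≈ 17.5615.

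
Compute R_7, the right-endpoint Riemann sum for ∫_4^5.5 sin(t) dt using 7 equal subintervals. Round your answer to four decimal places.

Δt = (5.5 − 4)/7 = 3/14.
Right endpoints: 59/14, 31/7, 65/14, 34/7, 71/14, 37/7, 5.5.
f(59/14) ≈ -0.8785, f(31/7) ≈ -0.9600, f(65/14) ≈ -0.9976, f(34/7) ≈ -0.9895, f(71/14) ≈ -0.9362, f(37/7) ≈ -0.8401, f(5.5) ≈ -0.7055.
Sum = Δt · [f(59/14) + f(31/7) + f(65/14) + ...].
Sum ≈ -1.3516.

-1.3516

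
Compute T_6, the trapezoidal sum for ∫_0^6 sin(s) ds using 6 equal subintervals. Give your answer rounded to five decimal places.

Δs = (6 − 0)/6 = 1.
f(0) ≈ 0.00000, f(1) ≈ 0.84147, f(2) ≈ 0.90930, f(3) ≈ 0.14112, f(4) ≈ -0.75680, f(5) ≈ -0.95892, f(6) ≈ -0.27942.
T_6 = (Δs/2)·[f(s_0) + 2f(s_1) + ... + 2f(s_{5}) + f(s_6)].
Sum ≈ 0.03645.

0.03645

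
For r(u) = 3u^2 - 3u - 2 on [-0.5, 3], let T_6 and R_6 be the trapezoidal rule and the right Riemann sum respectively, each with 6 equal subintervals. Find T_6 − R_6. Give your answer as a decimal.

-4.59375

T_6 ≈ 7.59549.
R_6 ≈ 12.18924.
T_6 − R_6 = -4.59375.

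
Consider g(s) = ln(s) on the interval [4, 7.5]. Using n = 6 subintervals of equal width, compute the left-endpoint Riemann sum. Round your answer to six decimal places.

5.879947

Δs = (7.5 − 4)/6 = 7/12.
Left endpoints: 4, 55/12, 31/6, 5.75, 19/3, 83/12.
g(4) ≈ 1.386294, g(55/12) ≈ 1.522427, g(31/6) ≈ 1.642228, g(5.75) ≈ 1.749200, g(19/3) ≈ 1.845827, g(83/12) ≈ 1.933934.
Sum = Δs · [g(4) + g(55/12) + g(31/6) + ...].
Sum ≈ 5.879947.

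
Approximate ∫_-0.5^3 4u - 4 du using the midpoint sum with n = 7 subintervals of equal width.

Δu = (3 − (-0.5))/7 = 0.5.
Midpoints: -0.25, 0.25, 0.75, 1.25, 1.75, 2.25, 2.75.
f(-0.25) = -5, f(0.25) = -3, f(0.75) = -1, f(1.25) = 1, f(1.75) = 3, f(2.25) = 5, f(2.75) = 7.
Sum = Δu · [f(-0.25) + f(0.25) + f(0.75) + ...].
Sum = 3.5.

3.5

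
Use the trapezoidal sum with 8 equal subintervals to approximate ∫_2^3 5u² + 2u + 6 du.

42.6796875

Δu = (3 − 2)/8 = 0.125.
f(2) = 30, f(2.125) = 32.828125, f(2.25) = 35.8125, f(2.375) = 38.953125, f(2.5) = 42.25, f(2.625) = 45.703125, f(2.75) = 49.3125, f(2.875) = 53.078125, f(3) = 57.
T_8 = (Δu/2)·[f(u_0) + 2f(u_1) + ... + 2f(u_{7}) + f(u_8)].
Sum = 42.6796875.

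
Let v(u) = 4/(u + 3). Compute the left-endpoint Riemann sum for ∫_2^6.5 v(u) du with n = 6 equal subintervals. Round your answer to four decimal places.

Δu = (6.5 − 2)/6 = 0.75.
Left endpoints: 2, 2.75, 3.5, 4.25, 5, 5.75.
v(2) = 0.8, v(2.75) = 16/23, v(3.5) = 8/13, v(4.25) = 16/29, v(5) = 0.5, v(5.75) = 16/35.
Sum = Δu · [v(2) + v(2.75) + v(3.5) + ...].
Sum ≈ 2.7149.

2.7149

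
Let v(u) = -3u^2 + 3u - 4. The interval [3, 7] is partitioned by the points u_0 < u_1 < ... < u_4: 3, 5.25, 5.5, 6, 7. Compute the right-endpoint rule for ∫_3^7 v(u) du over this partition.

Subinterval widths: 2.25, 0.25, 0.5, 1.
Right endpoints: 5.25, 5.5, 6, 7.
v(5.25) = -70.9375, v(5.5) = -78.25, v(6) = -94, v(7) = -130.
Sum = Σ Δu_i · v(u_i).
Sum = -356.171875.

-356.171875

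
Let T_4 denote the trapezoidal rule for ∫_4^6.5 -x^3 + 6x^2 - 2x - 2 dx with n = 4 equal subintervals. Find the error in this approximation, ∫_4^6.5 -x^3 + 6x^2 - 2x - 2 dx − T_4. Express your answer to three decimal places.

Exact integral: ∫_4^6.5 f(x) dx = 7.734375.
T_4 ≈ 6.14746.
Error ≈ 7.734375 − 6.14746 ≈ 1.587.

1.587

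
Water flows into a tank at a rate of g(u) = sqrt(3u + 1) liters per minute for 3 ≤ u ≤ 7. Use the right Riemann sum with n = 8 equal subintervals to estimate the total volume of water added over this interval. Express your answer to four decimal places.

16.2825

Δu = (7 − 3)/8 = 0.5.
Right endpoints: 3.5, 4, 4.5, 5, 5.5, 6, 6.5, 7.
g(3.5) ≈ 3.3912, g(4) ≈ 3.6056, g(4.5) ≈ 3.8079, g(5) ≈ 4.0000, g(5.5) ≈ 4.1833, g(6) ≈ 4.3589, g(6.5) ≈ 4.5277, g(7) ≈ 4.6904.
Sum = Δu · [g(3.5) + g(4) + g(4.5) + ...].
Sum ≈ 16.2825.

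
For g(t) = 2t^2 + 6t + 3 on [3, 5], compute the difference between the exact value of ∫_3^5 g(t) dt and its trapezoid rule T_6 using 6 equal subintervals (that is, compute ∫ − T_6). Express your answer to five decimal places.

-0.07407

Exact integral: ∫_3^5 g(t) dt ≈ 119.3333333.
T_6 ≈ 119.4074074.
Error ≈ 119.3333333 − 119.4074074 ≈ -0.07407.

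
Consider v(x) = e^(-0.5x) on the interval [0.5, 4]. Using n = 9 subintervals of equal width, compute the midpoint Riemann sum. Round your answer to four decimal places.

1.2849

Δx = (4 − 0.5)/9 = 7/18.
Midpoints: 25/36, 13/12, 53/36, 67/36, 2.25, 95/36, 109/36, 41/12, 137/36.
v(25/36) ≈ 0.7066, v(13/12) ≈ 0.5818, v(53/36) ≈ 0.4790, v(67/36) ≈ 0.3943, v(2.25) ≈ 0.3247, v(95/36) ≈ 0.2673, v(109/36) ≈ 0.2201, v(41/12) ≈ 0.1812, v(137/36) ≈ 0.1492.
Sum = Δx · [v(25/36) + v(13/12) + v(53/36) + ...].
Sum ≈ 1.2849.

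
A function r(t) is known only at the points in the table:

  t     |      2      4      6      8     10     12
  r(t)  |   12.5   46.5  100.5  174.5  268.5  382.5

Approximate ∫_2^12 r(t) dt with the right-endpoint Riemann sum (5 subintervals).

Δt = 2.
Sum = 2·[46.5 + 100.5 + 174.5 + 268.5 + 382.5] = 1945.

1945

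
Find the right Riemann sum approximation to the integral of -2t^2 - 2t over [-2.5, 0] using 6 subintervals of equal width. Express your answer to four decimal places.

-2.7488

Δt = (0 − (-2.5))/6 = 5/12.
Right endpoints: -25/12, -5/3, -1.25, -5/6, -5/12, 0.
f(-25/12) = -325/72, f(-5/3) = -20/9, f(-1.25) = -0.625, f(-5/6) = 5/18, f(-5/12) = 35/72, f(0) = 0.
Sum = Δt · [f(-25/12) + f(-5/3) + f(-1.25) + ...].
Sum ≈ -2.7488.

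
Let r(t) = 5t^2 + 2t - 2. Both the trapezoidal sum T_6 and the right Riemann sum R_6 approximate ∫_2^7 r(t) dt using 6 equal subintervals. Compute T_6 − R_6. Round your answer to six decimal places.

-97.916667

T_6 ≈ 596.22685185.
R_6 ≈ 694.14351852.
T_6 − R_6 ≈ -97.916667.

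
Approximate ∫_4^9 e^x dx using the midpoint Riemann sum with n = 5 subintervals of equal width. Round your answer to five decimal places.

Δx = (9 − 4)/5 = 1.
Midpoints: 4.5, 5.5, 6.5, 7.5, 8.5.
f(4.5) ≈ 90.01713, f(5.5) ≈ 244.69193, f(6.5) ≈ 665.14163, f(7.5) ≈ 1808.04241, f(8.5) ≈ 4914.76884.
Sum = Δx · [f(4.5) + f(5.5) + f(6.5) + f(7.5) + f(8.5)].
Sum ≈ 7722.66195.

7722.66195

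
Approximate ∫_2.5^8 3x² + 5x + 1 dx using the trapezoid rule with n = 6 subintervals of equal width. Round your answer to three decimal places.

Δx = (8 − 2.5)/6 = 11/12.
f(2.5) = 32.25, f(41/12) = 2549/48, f(13/3) = 79, f(5.25) = 109.9375, f(37/6) = 1751/12, f(85/12) = 186.9375, f(8) = 233.
T_6 = (Δx/2)·[f(x_0) + 2f(x_1) + ... + 2f(x_{5}) + f(x_6)].
Sum ≈ 648.561.

648.561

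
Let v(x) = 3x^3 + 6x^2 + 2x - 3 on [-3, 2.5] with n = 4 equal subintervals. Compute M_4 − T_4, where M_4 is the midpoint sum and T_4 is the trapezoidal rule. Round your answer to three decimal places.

M_4 ≈ 31.29736.
T_4 ≈ 41.04590.
M_4 − T_4 ≈ -9.749.

-9.749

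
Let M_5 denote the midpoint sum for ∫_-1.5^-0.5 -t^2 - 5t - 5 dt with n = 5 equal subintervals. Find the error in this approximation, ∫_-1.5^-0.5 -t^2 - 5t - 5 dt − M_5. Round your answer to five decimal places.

-0.00333

Exact integral: ∫_-1.5^-0.5 f(t) dt ≈ -1.0833333.
M_5 = -1.08.
Error ≈ -1.0833333 − (-1.08) ≈ -0.00333.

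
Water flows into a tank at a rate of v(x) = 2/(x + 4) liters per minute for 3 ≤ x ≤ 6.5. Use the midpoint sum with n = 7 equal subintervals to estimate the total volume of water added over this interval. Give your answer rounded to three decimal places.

0.811

Δx = (6.5 − 3)/7 = 0.5.
Midpoints: 3.25, 3.75, 4.25, 4.75, 5.25, 5.75, 6.25.
v(3.25) = 8/29, v(3.75) = 8/31, v(4.25) = 8/33, v(4.75) = 8/35, v(5.25) = 8/37, v(5.75) = 8/39, v(6.25) = 8/41.
Sum = Δx · [v(3.25) + v(3.75) + v(4.25) + ...].
Sum ≈ 0.811.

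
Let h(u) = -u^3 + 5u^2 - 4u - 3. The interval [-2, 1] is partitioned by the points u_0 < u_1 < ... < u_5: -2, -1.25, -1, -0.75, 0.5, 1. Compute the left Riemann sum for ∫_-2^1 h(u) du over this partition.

31.546875

Subinterval widths: 0.75, 0.25, 0.25, 1.25, 0.5.
Left endpoints: -2, -1.25, -1, -0.75, 0.5.
h(-2) = 33, h(-1.25) = 11.765625, h(-1) = 7, h(-0.75) = 3.234375, h(0.5) = -3.875.
Sum = Σ Δu_i · h(u_i).
Sum = 31.546875.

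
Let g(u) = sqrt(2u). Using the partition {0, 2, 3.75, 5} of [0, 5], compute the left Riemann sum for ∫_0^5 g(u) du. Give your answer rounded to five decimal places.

6.92327

Subinterval widths: 2, 1.75, 1.25.
Left endpoints: 0, 2, 3.75.
g(0) ≈ 0.00000, g(2) ≈ 2.00000, g(3.75) ≈ 2.73861.
Sum = Σ Δu_i · g(u_i).
Sum ≈ 6.92327.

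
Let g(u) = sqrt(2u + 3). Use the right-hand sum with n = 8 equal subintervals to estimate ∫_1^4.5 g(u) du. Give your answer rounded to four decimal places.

10.3957

Δu = (4.5 − 1)/8 = 0.4375.
Right endpoints: 1.4375, 1.875, 2.3125, 2.75, 3.1875, 3.625, 4.0625, 4.5.
g(1.4375) ≈ 2.4238, g(1.875) ≈ 2.5981, g(2.3125) ≈ 2.7613, g(2.75) ≈ 2.9155, g(3.1875) ≈ 3.0619, g(3.625) ≈ 3.2016, g(4.0625) ≈ 3.3354, g(4.5) ≈ 3.4641.
Sum = Δu · [g(1.4375) + g(1.875) + g(2.3125) + ...].
Sum ≈ 10.3957.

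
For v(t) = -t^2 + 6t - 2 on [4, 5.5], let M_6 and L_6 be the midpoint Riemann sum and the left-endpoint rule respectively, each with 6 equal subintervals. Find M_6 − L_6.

M_6 = 5.6328125.
L_6 = 6.265625.
M_6 − L_6 = -0.6328125.

-0.6328125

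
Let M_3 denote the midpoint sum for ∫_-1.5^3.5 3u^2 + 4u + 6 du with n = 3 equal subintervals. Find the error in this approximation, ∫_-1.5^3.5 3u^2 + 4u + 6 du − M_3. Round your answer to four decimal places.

Exact integral: ∫_-1.5^3.5 f(u) du = 96.25.
M_3 ≈ 92.777778.
Error ≈ 96.25 − 92.777778 ≈ 3.4722.

3.4722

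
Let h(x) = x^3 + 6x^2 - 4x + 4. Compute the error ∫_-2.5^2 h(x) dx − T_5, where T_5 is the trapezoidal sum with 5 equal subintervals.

Exact integral: ∫_-2.5^2 h(x) dx = 63.984375.
T_5 = 67.17375.
Error = 63.984375 − 67.17375 = -3.189375.

-3.189375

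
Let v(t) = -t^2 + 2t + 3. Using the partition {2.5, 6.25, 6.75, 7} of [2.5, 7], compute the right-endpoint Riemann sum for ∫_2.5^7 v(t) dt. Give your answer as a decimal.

-110.890625

Subinterval widths: 3.75, 0.5, 0.25.
Right endpoints: 6.25, 6.75, 7.
v(6.25) = -23.5625, v(6.75) = -29.0625, v(7) = -32.
Sum = Σ Δt_i · v(t_i).
Sum = -110.890625.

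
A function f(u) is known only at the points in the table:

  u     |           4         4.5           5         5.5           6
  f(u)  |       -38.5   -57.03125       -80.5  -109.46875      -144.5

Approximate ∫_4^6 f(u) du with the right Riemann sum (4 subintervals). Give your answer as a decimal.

Δu = 0.5.
Sum = 0.5·[(-57.03125) + (-80.5) + (-109.46875) + (-144.5)] = -195.75.

-195.75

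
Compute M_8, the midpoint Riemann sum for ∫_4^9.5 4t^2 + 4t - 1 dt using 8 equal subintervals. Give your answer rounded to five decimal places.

1199.96680

Δt = (9.5 − 4)/8 = 0.6875.
Midpoints: 4.34375, 5.03125, 5.71875, 6.40625, 7.09375, 7.78125, 8.46875, 9.15625.
f(4.34375) = 91.84765625, f(5.03125) = 120.37890625, f(5.71875) = 152.69140625, f(6.40625) = 188.78515625, f(7.09375) = 228.66015625, f(7.78125) = 272.31640625, f(8.46875) = 319.75390625, f(9.15625) = 370.97265625.
Sum = Δt · [f(4.34375) + f(5.03125) + f(5.71875) + ...].
Sum ≈ 1199.96680.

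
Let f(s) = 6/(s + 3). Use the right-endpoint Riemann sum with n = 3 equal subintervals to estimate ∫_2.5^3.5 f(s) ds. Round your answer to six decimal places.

Δs = (3.5 − 2.5)/3 = 1/3.
Right endpoints: 17/6, 19/6, 3.5.
f(17/6) = 36/35, f(19/6) = 36/37, f(3.5) = 12/13.
Sum = Δs · [f(17/6) + f(19/6) + f(3.5)].
Sum ≈ 0.974874.

0.974874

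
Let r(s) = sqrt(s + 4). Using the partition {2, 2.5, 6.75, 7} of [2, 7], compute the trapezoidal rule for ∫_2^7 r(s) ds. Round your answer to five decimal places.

Subinterval widths: 0.5, 4.25, 0.25.
r(2) ≈ 2.44949, r(2.5) ≈ 2.54951, r(6.75) ≈ 3.27872, r(7) ≈ 3.31662.
On each subinterval the trapezoid contributes (Δs_i/2)·[r(s_{i-1}) + r(s_i)].
Sum ≈ 14.45915.

14.45915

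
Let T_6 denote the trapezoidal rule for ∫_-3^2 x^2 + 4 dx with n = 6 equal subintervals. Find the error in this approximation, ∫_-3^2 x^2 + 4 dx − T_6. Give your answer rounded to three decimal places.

-0.579

Exact integral: ∫_-3^2 f(x) dx ≈ 31.66667.
T_6 ≈ 32.24537.
Error ≈ 31.66667 − 32.24537 ≈ -0.579.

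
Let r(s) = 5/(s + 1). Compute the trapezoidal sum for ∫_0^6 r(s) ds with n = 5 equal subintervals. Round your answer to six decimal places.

10.259381

Δs = (6 − 0)/5 = 1.2.
r(0) = 5, r(1.2) = 25/11, r(2.4) = 25/17, r(3.6) = 25/23, r(4.8) = 25/29, r(6) = 5/7.
T_5 = (Δs/2)·[r(s_0) + 2r(s_1) + ... + 2r(s_{4}) + r(s_5)].
Sum ≈ 10.259381.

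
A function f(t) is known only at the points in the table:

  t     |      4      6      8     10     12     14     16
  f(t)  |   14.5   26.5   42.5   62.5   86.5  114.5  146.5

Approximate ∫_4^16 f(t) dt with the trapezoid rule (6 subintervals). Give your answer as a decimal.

826

Δt = 2.
T_6 = (2/2)·[14.5 + 2·26.5 + 2·42.5 + 2·62.5 + 2·86.5 + 2·114.5 + 146.5] = 826.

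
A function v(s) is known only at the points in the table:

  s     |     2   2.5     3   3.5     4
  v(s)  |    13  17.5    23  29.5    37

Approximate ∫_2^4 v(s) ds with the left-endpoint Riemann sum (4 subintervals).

41.5

Δs = 0.5.
Sum = 0.5·[13 + 17.5 + 23 + 29.5] = 41.5.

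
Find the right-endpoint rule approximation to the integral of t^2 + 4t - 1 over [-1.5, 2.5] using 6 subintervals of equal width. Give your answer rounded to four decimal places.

Δt = (2.5 − (-1.5))/6 = 2/3.
Right endpoints: -5/6, -1/6, 0.5, 7/6, 11/6, 2.5.
f(-5/6) = -131/36, f(-1/6) = -59/36, f(0.5) = 1.25, f(7/6) = 181/36, f(11/6) = 349/36, f(2.5) = 15.25.
Sum = Δt · [f(-5/6) + f(-1/6) + f(0.5) + ...].
Sum ≈ 17.2963.

17.2963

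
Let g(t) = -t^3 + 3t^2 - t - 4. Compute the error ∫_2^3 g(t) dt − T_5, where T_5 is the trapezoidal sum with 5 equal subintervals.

Exact integral: ∫_2^3 g(t) dt = -3.75.
T_5 = -3.78.
Error = -3.75 − (-3.78) = 0.03.

0.03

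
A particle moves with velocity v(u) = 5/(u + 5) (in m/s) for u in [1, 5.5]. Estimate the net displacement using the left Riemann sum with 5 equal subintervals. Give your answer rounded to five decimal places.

Δu = (5.5 − 1)/5 = 0.9.
Left endpoints: 1, 1.9, 2.8, 3.7, 4.6.
v(1) = 5/6, v(1.9) = 50/69, v(2.8) = 25/39, v(3.7) = 50/87, v(4.6) = 25/48.
Sum = Δu · [v(1) + v(1.9) + v(2.8) + v(3.7) + v(4.6)].
Sum ≈ 2.96509.

2.96509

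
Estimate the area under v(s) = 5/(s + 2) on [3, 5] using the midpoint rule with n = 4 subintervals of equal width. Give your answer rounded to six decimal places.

Δs = (5 − 3)/4 = 0.5.
Midpoints: 3.25, 3.75, 4.25, 4.75.
v(3.25) = 20/21, v(3.75) = 20/23, v(4.25) = 0.8, v(4.75) = 20/27.
Sum = Δs · [v(3.25) + v(3.75) + v(4.25) + v(4.75)].
Sum ≈ 1.681343.

1.681343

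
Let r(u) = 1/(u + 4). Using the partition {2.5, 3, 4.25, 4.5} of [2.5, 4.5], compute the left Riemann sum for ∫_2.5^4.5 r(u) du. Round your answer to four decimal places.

Subinterval widths: 0.5, 1.25, 0.25.
Left endpoints: 2.5, 3, 4.25.
r(2.5) = 2/13, r(3) = 1/7, r(4.25) = 4/33.
Sum = Σ Δu_i · r(u_i).
Sum ≈ 0.2858.

0.2858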